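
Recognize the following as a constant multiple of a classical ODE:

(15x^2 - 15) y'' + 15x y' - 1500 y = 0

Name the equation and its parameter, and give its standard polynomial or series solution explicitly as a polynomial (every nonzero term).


All three coefficients share the factor -15; dividing through by -15 gives  (1 - x^2) y'' - x y' + 100 y = 0.
This matches the Chebyshev equation (1 - x^2) y'' - x y' + n^2 y = 0 (note the -x y' term, not -2x y') with n^2 = 100, so n = 10; the polynomial solution is T_10(x).
With y = sum_k a_k x^k, matching x^k gives (k+2)(k+1) a_{k+2} = (k^2 - n^2) a_k = (k - 10)(k + 10) a_k. The right side vanishes at k = 10, so the series with the parity of 10 terminates at degree 10.
Standard normalization: leading coefficient of T_n is 2^(n-1), so a_10 = 2^9 = 512. Work downward with a_k = (k+1)(k+2) a_{k+2} / ((k - 10)(k + 10)):
  a_8 = (9)(10)(512) / ((8 - 10)(8 + 10)) = 46080/(-36) = -1280
  a_6 = (7)(8)(-1280) / ((6 - 10)(6 + 10)) = -71680/(-64) = 1120
  a_4 = (5)(6)(1120) / ((4 - 10)(4 + 10)) = 33600/(-84) = -400
  a_2 = (3)(4)(-400) / ((2 - 10)(2 + 10)) = -4800/(-96) = 50
  a_0 = (1)(2)(50) / ((0 - 10)(0 + 10)) = 100/(-100) = -1
Hence T_10(x) = 512 x^10 - 1280 x^8 + 1120 x^6 - 400 x^4 + 50 x^2 - 1.

T_10(x); series = 512 x^10 - 1280 x^8 + 1120 x^6 - 400 x^4 + 50 x^2 - 1


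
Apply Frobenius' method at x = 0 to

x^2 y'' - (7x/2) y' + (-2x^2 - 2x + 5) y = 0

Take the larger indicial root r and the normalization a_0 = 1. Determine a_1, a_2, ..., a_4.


Write in Frobenius form y'' + (p(x)/x) y' + (q(x)/x^2) y = 0:
  p(x) = -7/2,  q(x) = -2x^2 - 2x + 5.
Indicial equation: r(r-1) + (-7/2) r + (5) = 0 -> roots r_1 = 5/2, r_2 = 2.
Take r = r_1 = 5/2. Let y(x) = x^r sum_{n>=0} a_n x^n with a_0 = 1.
Substitute y = x^r sum a_n x^n and match x^{r+n}. The recurrence is
  D(n) a_n - 2 a_{n-1} - 2 a_{n-2} = 0,  where D(n) = (r+n)(r+n-1) + (-7/2)(r+n) + (5).
  a_n = [2 a_{n-1} + 2 a_{n-2}] / D(n).
Since the indicial polynomial factors as (r - r_1)(r - r_2), D(n) = (r_1 + n - r_1)(r_1 + n - r_2) = n(n + 1/2).
Evaluating step by step (a_0 = 1):
  n = 1: D(1) = 1(1 + 1/2) = 3/2; numerator = 2(1) = 2; a_1 = (2)/(3/2) = 4/3
  n = 2: D(2) = 2(2 + 1/2) = 5; numerator = 2(4/3) + 2(1) = 14/3; a_2 = (14/3)/(5) = 14/15
  n = 3: D(3) = 3(3 + 1/2) = 21/2; numerator = 2(14/15) + 2(4/3) = 68/15; a_3 = (68/15)/(21/2) = 136/315
  n = 4: D(4) = 4(4 + 1/2) = 18; numerator = 2(136/315) + 2(14/15) = 172/63; a_4 = (172/63)/(18) = 86/567

r = 5/2; a_0 = 1; a_1 = 4/3; a_2 = 14/15; a_3 = 136/315; a_4 = 86/567


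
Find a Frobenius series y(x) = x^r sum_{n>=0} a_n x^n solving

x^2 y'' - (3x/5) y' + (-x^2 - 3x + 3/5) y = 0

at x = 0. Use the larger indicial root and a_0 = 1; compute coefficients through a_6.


Write in Frobenius form y'' + (p(x)/x) y' + (q(x)/x^2) y = 0:
  p(x) = -3/5,  q(x) = -x^2 - 3x + 3/5.
Indicial equation: r(r-1) + (-3/5) r + (3/5) = 0 -> roots r_1 = 1, r_2 = 3/5.
Take r = r_1 = 1. Let y(x) = x^r sum_{n>=0} a_n x^n with a_0 = 1.
Substitute y = x^r sum a_n x^n and match x^{r+n}. The recurrence is
  D(n) a_n - 3 a_{n-1} - 1 a_{n-2} = 0,  where D(n) = (r+n)(r+n-1) + (-3/5)(r+n) + (3/5).
  a_n = [3 a_{n-1} + 1 a_{n-2}] / D(n).
Since the indicial polynomial factors as (r - r_1)(r - r_2), D(n) = (r_1 + n - r_1)(r_1 + n - r_2) = n(n + 2/5).
Evaluating step by step (a_0 = 1):
  n = 1: D(1) = 1(1 + 2/5) = 7/5; numerator = 3(1) = 3; a_1 = (3)/(7/5) = 15/7
  n = 2: D(2) = 2(2 + 2/5) = 24/5; numerator = 3(15/7) + 1(1) = 52/7; a_2 = (52/7)/(24/5) = 65/42
  n = 3: D(3) = 3(3 + 2/5) = 51/5; numerator = 3(65/42) + 1(15/7) = 95/14; a_3 = (95/14)/(51/5) = 475/714
  n = 4: D(4) = 4(4 + 2/5) = 88/5; numerator = 3(475/714) + 1(65/42) = 1265/357; a_4 = (1265/357)/(88/5) = 575/2856
  n = 5: D(5) = 5(5 + 2/5) = 27; numerator = 3(575/2856) + 1(475/714) = 3625/2856; a_5 = (3625/2856)/(27) = 3625/77112
  n = 6: D(6) = 6(6 + 2/5) = 192/5; numerator = 3(3625/77112) + 1(575/2856) = 1100/3213; a_6 = (1100/3213)/(192/5) = 1375/154224

r = 1; a_0 = 1; a_1 = 15/7; a_2 = 65/42; a_3 = 475/714; a_4 = 575/2856; a_5 = 3625/77112; a_6 = 1375/154224


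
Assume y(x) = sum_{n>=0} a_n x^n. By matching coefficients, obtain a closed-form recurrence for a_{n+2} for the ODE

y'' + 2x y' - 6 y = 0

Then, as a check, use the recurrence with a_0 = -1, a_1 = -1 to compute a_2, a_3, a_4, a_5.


Substitute y = sum_n a_n x^n.
y''(x) has coefficient (n+2)(n+1) a_{n+2} at x^n;
2 x y'(x) has coefficient 2 n a_n at x^n (shift);
-6 y(x) has coefficient -6 a_n at x^n.
Matching x^n: (n+2)(n+1) a_{n+2} + (2n - 6) a_n = 0.
Thus a_{n+2} = (-2n + 6) / ((n+1)(n+2)) * a_n.

Check with a_0 = -1, a_1 = -1 (apply the recurrence for n = 0, 1, 2, 3): a_0 = -1, a_1 = -1, a_2 = -3, a_3 = -2/3, a_4 = -1/2, a_5 = 0.

a_(n+2) = (-2n + 6) / ((n+1)(n+2)) * a_n; check: a_0 = -1, a_1 = -1, a_2 = -3, a_3 = -2/3, a_4 = -1/2, a_5 = 0


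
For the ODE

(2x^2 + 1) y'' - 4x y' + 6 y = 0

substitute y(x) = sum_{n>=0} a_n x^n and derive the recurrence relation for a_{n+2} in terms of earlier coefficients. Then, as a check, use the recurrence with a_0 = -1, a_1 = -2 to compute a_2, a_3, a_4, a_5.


Substitute y = sum_n a_n x^n.
(1 + 2 x^2) y'' contributes (n+2)(n+1) a_{n+2} + 2 n(n-1) a_n at x^n.
-4 x y'(x) contributes -4 n a_n at x^n.
6 y(x) contributes 6 a_n at x^n.
Matching x^n: (n+2)(n+1) a_{n+2} + (2 n(n-1) - 4 n + 6) a_n = 0.
Thus a_{n+2} = (-2 n(n-1) + 4 n - 6) / ((n+1)(n+2)) * a_n.

Check with a_0 = -1, a_1 = -2 (apply the recurrence for n = 0, 1, 2, 3): a_0 = -1, a_1 = -2, a_2 = 3, a_3 = 2/3, a_4 = -1/2, a_5 = -1/5.

a_(n+2) = (-2 n(n-1) + 4 n - 6) / ((n+1)(n+2)) * a_n; check: a_0 = -1, a_1 = -2, a_2 = 3, a_3 = 2/3, a_4 = -1/2, a_5 = -1/5


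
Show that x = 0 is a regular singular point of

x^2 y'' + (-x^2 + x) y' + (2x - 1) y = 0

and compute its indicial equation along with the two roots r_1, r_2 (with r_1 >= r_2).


Divide by x^2 to reach normal form y'' + P_1(x) y' + P_2(x) y = 0 with P_1(x) = -1 + 1/x and P_2(x) = 2/x - 1/x^2.
x = 0 is a singular point because the y'-coefficient -1 + 1/x has a pole at x = 0 and the y-coefficient 2/x - 1/x^2 has a pole at x = 0.
It is a regular singular point because x P_1(x) = p(x) = 1 - x and x^2 P_2(x) = q(x) = 2x - 1 are polynomials, hence analytic at x = 0.
p(0) = 1,  q(0) = -1.
Indicial equation: r(r-1) + p(0) r + q(0) = 0, i.e. r^2 + (p(0) - 1) r + q(0) = 0, i.e. r^2 - 1 = 0.
Discriminant: (0)^2 - 4(-1) = 4, so r = (0 ± 2)/2.
Solving: r_1 = 1, r_2 = -1.

indicial: r^2 - 1 = 0; roots r_1 = 1, r_2 = -1


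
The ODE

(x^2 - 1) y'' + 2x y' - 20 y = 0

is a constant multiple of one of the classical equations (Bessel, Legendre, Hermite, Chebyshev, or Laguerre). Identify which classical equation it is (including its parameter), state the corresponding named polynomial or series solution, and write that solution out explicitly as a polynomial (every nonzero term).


All three coefficients share the factor -1; dividing through by -1 gives  (1 - x^2) y'' - 2x y' + 20 y = 0.
This matches the Legendre equation (1 - x^2) y'' - 2x y' + n(n+1) y = 0 (note the -2x y' term) with n(n+1) = 20, so n = 4; the polynomial solution is P_4(x).
With y = sum_k a_k x^k, matching x^k gives (k+2)(k+1) a_{k+2} = [k(k+1) - n(n+1)] a_k = (k - 4)(k + 5) a_k. The right side vanishes at k = 4, so the series with the parity of 4 terminates at degree 4.
Standard normalization (P_n(1) = 1): leading coefficient (2n)!/(2^n (n!)^2) = 40320/(16*576) = 35/8, so a_4 = 35/8. Work downward with a_k = (k+1)(k+2) a_{k+2} / ((k - 4)(k + 5)):
  a_2 = (3)(4)(35/8) / ((2 - 4)(2 + 5)) = (105/2)/(-14) = -15/4
  a_0 = (1)(2)(-15/4) / ((0 - 4)(0 + 5)) = (-15/2)/(-20) = 3/8
Hence P_4(x) = 35 x^4/8 - 15 x^2/4 + 3/8.

P_4(x); series = 35 x^4/8 - 15 x^2/4 + 3/8


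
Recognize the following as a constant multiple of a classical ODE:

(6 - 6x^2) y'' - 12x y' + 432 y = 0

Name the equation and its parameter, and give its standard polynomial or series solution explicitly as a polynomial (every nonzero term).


All three coefficients share the factor 6; dividing through by 6 gives  (1 - x^2) y'' - 2x y' + 72 y = 0.
This matches the Legendre equation (1 - x^2) y'' - 2x y' + n(n+1) y = 0 (note the -2x y' term) with n(n+1) = 72, so n = 8; the polynomial solution is P_8(x).
With y = sum_k a_k x^k, matching x^k gives (k+2)(k+1) a_{k+2} = [k(k+1) - n(n+1)] a_k = (k - 8)(k + 9) a_k. The right side vanishes at k = 8, so the series with the parity of 8 terminates at degree 8.
Standard normalization (P_n(1) = 1): leading coefficient (2n)!/(2^n (n!)^2) = 20922789888000/(256*1625702400) = 6435/128, so a_8 = 6435/128. Work downward with a_k = (k+1)(k+2) a_{k+2} / ((k - 8)(k + 9)):
  a_6 = (7)(8)(6435/128) / ((6 - 8)(6 + 9)) = (45045/16)/(-30) = -3003/32
  a_4 = (5)(6)(-3003/32) / ((4 - 8)(4 + 9)) = (-45045/16)/(-52) = 3465/64
  a_2 = (3)(4)(3465/64) / ((2 - 8)(2 + 9)) = (10395/16)/(-66) = -315/32
  a_0 = (1)(2)(-315/32) / ((0 - 8)(0 + 9)) = (-315/16)/(-72) = 35/128
Hence P_8(x) = 6435 x^8/128 - 3003 x^6/32 + 3465 x^4/64 - 315 x^2/32 + 35/128.

P_8(x); series = 6435 x^8/128 - 3003 x^6/32 + 3465 x^4/64 - 315 x^2/32 + 35/128


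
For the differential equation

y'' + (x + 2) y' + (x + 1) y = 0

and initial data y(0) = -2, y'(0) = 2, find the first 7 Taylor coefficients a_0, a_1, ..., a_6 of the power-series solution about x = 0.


Ansatz: y(x) = sum_{n>=0} a_n x^n, so y'(x) = sum_{n>=1} n a_n x^(n-1) and y''(x) = sum_{n>=2} n(n-1) a_n x^(n-2).
Substitute into P(x) y'' + Q(x) y' + R(x) y = 0 with P(x) = 1, Q(x) = x + 2, R(x) = x + 1, and match powers of x.
Initial conditions: a_0 = -2, a_1 = 2.
Setting the coefficient of each power of x to zero and solving order by order (substituting the coefficients already found):
  x^0: 2 a_2 + 2 a_1 + a_0 = 0  ->  2 a_2 = -2 a_1 - a_0 = -2  ->  a_2 = -1
  x^1: 6 a_3 + 4 a_2 + 2 a_1 + a_0 = 0  ->  6 a_3 = -4 a_2 - 2 a_1 - a_0 = 2  ->  a_3 = 1/3
  x^2: 12 a_4 + 6 a_3 + 3 a_2 + a_1 = 0  ->  12 a_4 = -6 a_3 - 3 a_2 - a_1 = -1  ->  a_4 = -1/12
  x^3: 20 a_5 + 8 a_4 + 4 a_3 + a_2 = 0  ->  20 a_5 = -8 a_4 - 4 a_3 - a_2 = 1/3  ->  a_5 = 1/60
  x^4: 30 a_6 + 10 a_5 + 5 a_4 + a_3 = 0  ->  30 a_6 = -10 a_5 - 5 a_4 - a_3 = -1/12  ->  a_6 = -1/360
Truncated series: y(x) = -2 + 2 x - x^2 + (1/3) x^3 - (1/12) x^4 + (1/60) x^5 - (1/360) x^6 + O(x^7).

a_0 = -2; a_1 = 2; a_2 = -1; a_3 = 1/3; a_4 = -1/12; a_5 = 1/60; a_6 = -1/360


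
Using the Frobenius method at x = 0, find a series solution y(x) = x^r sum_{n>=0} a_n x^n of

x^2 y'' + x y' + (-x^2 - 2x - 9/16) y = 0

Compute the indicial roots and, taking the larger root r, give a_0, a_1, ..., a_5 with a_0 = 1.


Write in Frobenius form y'' + (p(x)/x) y' + (q(x)/x^2) y = 0:
  p(x) = 1,  q(x) = -x^2 - 2x - 9/16.
Indicial equation: r(r-1) + (1) r + (-9/16) = 0 -> roots r_1 = 3/4, r_2 = -3/4.
Take r = r_1 = 3/4. Let y(x) = x^r sum_{n>=0} a_n x^n with a_0 = 1.
Substitute y = x^r sum a_n x^n and match x^{r+n}. The recurrence is
  D(n) a_n - 2 a_{n-1} - 1 a_{n-2} = 0,  where D(n) = (r+n)(r+n-1) + (1)(r+n) + (-9/16).
  a_n = [2 a_{n-1} + 1 a_{n-2}] / D(n).
Since the indicial polynomial factors as (r - r_1)(r - r_2), D(n) = (r_1 + n - r_1)(r_1 + n - r_2) = n(n + 3/2).
Evaluating step by step (a_0 = 1):
  n = 1: D(1) = 1(1 + 3/2) = 5/2; numerator = 2(1) = 2; a_1 = (2)/(5/2) = 4/5
  n = 2: D(2) = 2(2 + 3/2) = 7; numerator = 2(4/5) + 1(1) = 13/5; a_2 = (13/5)/(7) = 13/35
  n = 3: D(3) = 3(3 + 3/2) = 27/2; numerator = 2(13/35) + 1(4/5) = 54/35; a_3 = (54/35)/(27/2) = 4/35
  n = 4: D(4) = 4(4 + 3/2) = 22; numerator = 2(4/35) + 1(13/35) = 3/5; a_4 = (3/5)/(22) = 3/110
  n = 5: D(5) = 5(5 + 3/2) = 65/2; numerator = 2(3/110) + 1(4/35) = 13/77; a_5 = (13/77)/(65/2) = 2/385

r = 3/4; a_0 = 1; a_1 = 4/5; a_2 = 13/35; a_3 = 4/35; a_4 = 3/110; a_5 = 2/385


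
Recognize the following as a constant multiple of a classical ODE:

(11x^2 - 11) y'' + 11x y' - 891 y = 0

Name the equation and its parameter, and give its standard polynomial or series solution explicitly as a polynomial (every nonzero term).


All three coefficients share the factor -11; dividing through by -11 gives  (1 - x^2) y'' - x y' + 81 y = 0.
This matches the Chebyshev equation (1 - x^2) y'' - x y' + n^2 y = 0 (note the -x y' term, not -2x y') with n^2 = 81, so n = 9; the polynomial solution is T_9(x).
With y = sum_k a_k x^k, matching x^k gives (k+2)(k+1) a_{k+2} = (k^2 - n^2) a_k = (k - 9)(k + 9) a_k. The right side vanishes at k = 9, so the series with the parity of 9 terminates at degree 9.
Standard normalization: leading coefficient of T_n is 2^(n-1), so a_9 = 2^8 = 256. Work downward with a_k = (k+1)(k+2) a_{k+2} / ((k - 9)(k + 9)):
  a_7 = (8)(9)(256) / ((7 - 9)(7 + 9)) = 18432/(-32) = -576
  a_5 = (6)(7)(-576) / ((5 - 9)(5 + 9)) = -24192/(-56) = 432
  a_3 = (4)(5)(432) / ((3 - 9)(3 + 9)) = 8640/(-72) = -120
  a_1 = (2)(3)(-120) / ((1 - 9)(1 + 9)) = -720/(-80) = 9
Hence T_9(x) = 256 x^9 - 576 x^7 + 432 x^5 - 120 x^3 + 9 x.

T_9(x); series = 256 x^9 - 576 x^7 + 432 x^5 - 120 x^3 + 9 x


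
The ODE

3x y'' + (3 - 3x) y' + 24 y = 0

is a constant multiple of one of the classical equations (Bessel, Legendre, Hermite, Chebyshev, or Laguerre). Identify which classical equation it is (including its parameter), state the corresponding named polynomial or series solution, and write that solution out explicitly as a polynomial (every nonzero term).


All three coefficients share the factor 3; dividing through by 3 gives  x y'' + (1 - x) y' + 8 y = 0.
This matches the Laguerre equation x y'' + (1 - x) y' + n y = 0 with n = 8; the polynomial solution is L_8(x).
With y = sum_k a_k x^k, matching x^k gives (k+1)k a_{k+1} + (k+1) a_{k+1} - k a_k + n a_k = 0, i.e. (k+1)^2 a_{k+1} = (k - n) a_k = (k - 8) a_k. The right side vanishes at k = 8, so the series terminates at degree 8.
Standard normalization L_n(0) = 1 gives a_0 = 1. Work upward with a_{k+1} = (k - 8) a_k / (k+1)^2:
  a_1 = (0 - 8)(1) / 1^2 = -8/1 = -8
  a_2 = (1 - 8)(-8) / 2^2 = 56/4 = 14
  a_3 = (2 - 8)(14) / 3^2 = -84/9 = -28/3
  a_4 = (3 - 8)(-28/3) / 4^2 = (140/3)/16 = 35/12
  a_5 = (4 - 8)(35/12) / 5^2 = (-35/3)/25 = -7/15
  a_6 = (5 - 8)(-7/15) / 6^2 = (7/5)/36 = 7/180
  a_7 = (6 - 8)(7/180) / 7^2 = (-7/90)/49 = -1/630
  a_8 = (7 - 8)(-1/630) / 8^2 = (1/630)/64 = 1/40320
Hence L_8(x) = x^8/40320 - x^7/630 + 7 x^6/180 - 7 x^5/15 + 35 x^4/12 - 28 x^3/3 + 14 x^2 - 8 x + 1.

L_8(x); series = x^8/40320 - x^7/630 + 7 x^6/180 - 7 x^5/15 + 35 x^4/12 - 28 x^3/3 + 14 x^2 - 8 x + 1


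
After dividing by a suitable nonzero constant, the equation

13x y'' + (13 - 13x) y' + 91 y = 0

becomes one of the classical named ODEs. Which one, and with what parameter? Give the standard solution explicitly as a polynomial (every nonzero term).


All three coefficients share the factor 13; dividing through by 13 gives  x y'' + (1 - x) y' + 7 y = 0.
This matches the Laguerre equation x y'' + (1 - x) y' + n y = 0 with n = 7; the polynomial solution is L_7(x).
With y = sum_k a_k x^k, matching x^k gives (k+1)k a_{k+1} + (k+1) a_{k+1} - k a_k + n a_k = 0, i.e. (k+1)^2 a_{k+1} = (k - n) a_k = (k - 7) a_k. The right side vanishes at k = 7, so the series terminates at degree 7.
Standard normalization L_n(0) = 1 gives a_0 = 1. Work upward with a_{k+1} = (k - 7) a_k / (k+1)^2:
  a_1 = (0 - 7)(1) / 1^2 = -7/1 = -7
  a_2 = (1 - 7)(-7) / 2^2 = 42/4 = 21/2
  a_3 = (2 - 7)(21/2) / 3^2 = (-105/2)/9 = -35/6
  a_4 = (3 - 7)(-35/6) / 4^2 = (70/3)/16 = 35/24
  a_5 = (4 - 7)(35/24) / 5^2 = (-35/8)/25 = -7/40
  a_6 = (5 - 7)(-7/40) / 6^2 = (7/20)/36 = 7/720
  a_7 = (6 - 7)(7/720) / 7^2 = (-7/720)/49 = -1/5040
Hence L_7(x) = -x^7/5040 + 7 x^6/720 - 7 x^5/40 + 35 x^4/24 - 35 x^3/6 + 21 x^2/2 - 7 x + 1.

L_7(x); series = -x^7/5040 + 7 x^6/720 - 7 x^5/40 + 35 x^4/24 - 35 x^3/6 + 21 x^2/2 - 7 x + 1


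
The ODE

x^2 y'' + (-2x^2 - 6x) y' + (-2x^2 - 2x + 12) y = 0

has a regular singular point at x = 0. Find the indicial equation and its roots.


Divide by x^2 to reach normal form y'' + P_1(x) y' + P_2(x) y = 0 with P_1(x) = -2 - 6/x and P_2(x) = -2 - 2/x + 12/x^2.
x = 0 is a singular point because the y'-coefficient -2 - 6/x has a pole at x = 0 and the y-coefficient -2 - 2/x + 12/x^2 has a pole at x = 0.
It is a regular singular point because x P_1(x) = p(x) = -2x - 6 and x^2 P_2(x) = q(x) = -2x^2 - 2x + 12 are polynomials, hence analytic at x = 0.
p(0) = -6,  q(0) = 12.
Indicial equation: r(r-1) + p(0) r + q(0) = 0, i.e. r^2 + (p(0) - 1) r + q(0) = 0, i.e. r^2 - 7 r + 12 = 0.
Discriminant: (-7)^2 - 4(12) = 1, so r = (7 ± 1)/2.
Solving: r_1 = 4, r_2 = 3.

indicial: r^2 - 7 r + 12 = 0; roots r_1 = 4, r_2 = 3


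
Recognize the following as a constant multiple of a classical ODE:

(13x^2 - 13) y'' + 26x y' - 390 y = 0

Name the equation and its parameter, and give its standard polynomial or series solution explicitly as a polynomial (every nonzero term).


All three coefficients share the factor -13; dividing through by -13 gives  (1 - x^2) y'' - 2x y' + 30 y = 0.
This matches the Legendre equation (1 - x^2) y'' - 2x y' + n(n+1) y = 0 (note the -2x y' term) with n(n+1) = 30, so n = 5; the polynomial solution is P_5(x).
With y = sum_k a_k x^k, matching x^k gives (k+2)(k+1) a_{k+2} = [k(k+1) - n(n+1)] a_k = (k - 5)(k + 6) a_k. The right side vanishes at k = 5, so the series with the parity of 5 terminates at degree 5.
Standard normalization (P_n(1) = 1): leading coefficient (2n)!/(2^n (n!)^2) = 3628800/(32*14400) = 63/8, so a_5 = 63/8. Work downward with a_k = (k+1)(k+2) a_{k+2} / ((k - 5)(k + 6)):
  a_3 = (4)(5)(63/8) / ((3 - 5)(3 + 6)) = (315/2)/(-18) = -35/4
  a_1 = (2)(3)(-35/4) / ((1 - 5)(1 + 6)) = (-105/2)/(-28) = 15/8
Hence P_5(x) = 63 x^5/8 - 35 x^3/4 + 15 x/8.

P_5(x); series = 63 x^5/8 - 35 x^3/4 + 15 x/8


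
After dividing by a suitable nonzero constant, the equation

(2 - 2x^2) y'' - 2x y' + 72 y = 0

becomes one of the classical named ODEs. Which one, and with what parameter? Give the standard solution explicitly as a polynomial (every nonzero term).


All three coefficients share the factor 2; dividing through by 2 gives  (1 - x^2) y'' - x y' + 36 y = 0.
This matches the Chebyshev equation (1 - x^2) y'' - x y' + n^2 y = 0 (note the -x y' term, not -2x y') with n^2 = 36, so n = 6; the polynomial solution is T_6(x).
With y = sum_k a_k x^k, matching x^k gives (k+2)(k+1) a_{k+2} = (k^2 - n^2) a_k = (k - 6)(k + 6) a_k. The right side vanishes at k = 6, so the series with the parity of 6 terminates at degree 6.
Standard normalization: leading coefficient of T_n is 2^(n-1), so a_6 = 2^5 = 32. Work downward with a_k = (k+1)(k+2) a_{k+2} / ((k - 6)(k + 6)):
  a_4 = (5)(6)(32) / ((4 - 6)(4 + 6)) = 960/(-20) = -48
  a_2 = (3)(4)(-48) / ((2 - 6)(2 + 6)) = -576/(-32) = 18
  a_0 = (1)(2)(18) / ((0 - 6)(0 + 6)) = 36/(-36) = -1
Hence T_6(x) = 32 x^6 - 48 x^4 + 18 x^2 - 1.

T_6(x); series = 32 x^6 - 48 x^4 + 18 x^2 - 1


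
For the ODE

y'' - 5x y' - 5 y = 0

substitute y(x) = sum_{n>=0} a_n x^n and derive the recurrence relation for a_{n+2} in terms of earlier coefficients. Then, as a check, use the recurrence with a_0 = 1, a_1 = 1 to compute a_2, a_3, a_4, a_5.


Substitute y = sum_n a_n x^n.
y''(x) has coefficient (n+2)(n+1) a_{n+2} at x^n;
-5 x y'(x) has coefficient -5 n a_n at x^n (shift);
-5 y(x) has coefficient -5 a_n at x^n.
Matching x^n: (n+2)(n+1) a_{n+2} + (-5n - 5) a_n = 0.
Thus a_{n+2} = (5n + 5) / ((n+1)(n+2)) * a_n.

Check with a_0 = 1, a_1 = 1 (apply the recurrence for n = 0, 1, 2, 3): a_0 = 1, a_1 = 1, a_2 = 5/2, a_3 = 5/3, a_4 = 25/8, a_5 = 5/3.

a_(n+2) = (5n + 5) / ((n+1)(n+2)) * a_n; check: a_0 = 1, a_1 = 1, a_2 = 5/2, a_3 = 5/3, a_4 = 25/8, a_5 = 5/3


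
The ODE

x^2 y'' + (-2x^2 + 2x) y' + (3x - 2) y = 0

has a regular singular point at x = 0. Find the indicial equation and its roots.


Divide by x^2 to reach normal form y'' + P_1(x) y' + P_2(x) y = 0 with P_1(x) = -2 + 2/x and P_2(x) = 3/x - 2/x^2.
x = 0 is a singular point because the y'-coefficient -2 + 2/x has a pole at x = 0 and the y-coefficient 3/x - 2/x^2 has a pole at x = 0.
It is a regular singular point because x P_1(x) = p(x) = 2 - 2x and x^2 P_2(x) = q(x) = 3x - 2 are polynomials, hence analytic at x = 0.
p(0) = 2,  q(0) = -2.
Indicial equation: r(r-1) + p(0) r + q(0) = 0, i.e. r^2 + (p(0) - 1) r + q(0) = 0, i.e. r^2 + 1 r - 2 = 0.
Discriminant: (1)^2 - 4(-2) = 9, so r = (-1 ± 3)/2.
Solving: r_1 = 1, r_2 = -2.

indicial: r^2 + 1 r - 2 = 0; roots r_1 = 1, r_2 = -2


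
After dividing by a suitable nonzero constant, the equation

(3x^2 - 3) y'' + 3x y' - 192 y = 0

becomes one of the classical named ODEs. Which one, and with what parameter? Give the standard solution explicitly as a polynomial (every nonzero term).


All three coefficients share the factor -3; dividing through by -3 gives  (1 - x^2) y'' - x y' + 64 y = 0.
This matches the Chebyshev equation (1 - x^2) y'' - x y' + n^2 y = 0 (note the -x y' term, not -2x y') with n^2 = 64, so n = 8; the polynomial solution is T_8(x).
With y = sum_k a_k x^k, matching x^k gives (k+2)(k+1) a_{k+2} = (k^2 - n^2) a_k = (k - 8)(k + 8) a_k. The right side vanishes at k = 8, so the series with the parity of 8 terminates at degree 8.
Standard normalization: leading coefficient of T_n is 2^(n-1), so a_8 = 2^7 = 128. Work downward with a_k = (k+1)(k+2) a_{k+2} / ((k - 8)(k + 8)):
  a_6 = (7)(8)(128) / ((6 - 8)(6 + 8)) = 7168/(-28) = -256
  a_4 = (5)(6)(-256) / ((4 - 8)(4 + 8)) = -7680/(-48) = 160
  a_2 = (3)(4)(160) / ((2 - 8)(2 + 8)) = 1920/(-60) = -32
  a_0 = (1)(2)(-32) / ((0 - 8)(0 + 8)) = -64/(-64) = 1
Hence T_8(x) = 128 x^8 - 256 x^6 + 160 x^4 - 32 x^2 + 1.

T_8(x); series = 128 x^8 - 256 x^6 + 160 x^4 - 32 x^2 + 1


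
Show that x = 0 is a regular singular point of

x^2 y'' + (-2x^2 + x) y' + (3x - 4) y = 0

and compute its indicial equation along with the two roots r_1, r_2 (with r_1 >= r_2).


Divide by x^2 to reach normal form y'' + P_1(x) y' + P_2(x) y = 0 with P_1(x) = -2 + 1/x and P_2(x) = 3/x - 4/x^2.
x = 0 is a singular point because the y'-coefficient -2 + 1/x has a pole at x = 0 and the y-coefficient 3/x - 4/x^2 has a pole at x = 0.
It is a regular singular point because x P_1(x) = p(x) = 1 - 2x and x^2 P_2(x) = q(x) = 3x - 4 are polynomials, hence analytic at x = 0.
p(0) = 1,  q(0) = -4.
Indicial equation: r(r-1) + p(0) r + q(0) = 0, i.e. r^2 + (p(0) - 1) r + q(0) = 0, i.e. r^2 - 4 = 0.
Discriminant: (0)^2 - 4(-4) = 16, so r = (0 ± 4)/2.
Solving: r_1 = 2, r_2 = -2.

indicial: r^2 - 4 = 0; roots r_1 = 2, r_2 = -2


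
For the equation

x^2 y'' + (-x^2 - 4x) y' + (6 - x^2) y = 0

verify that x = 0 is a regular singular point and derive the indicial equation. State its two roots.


Divide by x^2 to reach normal form y'' + P_1(x) y' + P_2(x) y = 0 with P_1(x) = -1 - 4/x and P_2(x) = -1 + 6/x^2.
x = 0 is a singular point because the y'-coefficient -1 - 4/x has a pole at x = 0 and the y-coefficient -1 + 6/x^2 has a pole at x = 0.
It is a regular singular point because x P_1(x) = p(x) = -x - 4 and x^2 P_2(x) = q(x) = 6 - x^2 are polynomials, hence analytic at x = 0.
p(0) = -4,  q(0) = 6.
Indicial equation: r(r-1) + p(0) r + q(0) = 0, i.e. r^2 + (p(0) - 1) r + q(0) = 0, i.e. r^2 - 5 r + 6 = 0.
Discriminant: (-5)^2 - 4(6) = 1, so r = (5 ± 1)/2.
Solving: r_1 = 3, r_2 = 2.

indicial: r^2 - 5 r + 6 = 0; roots r_1 = 3, r_2 = 2


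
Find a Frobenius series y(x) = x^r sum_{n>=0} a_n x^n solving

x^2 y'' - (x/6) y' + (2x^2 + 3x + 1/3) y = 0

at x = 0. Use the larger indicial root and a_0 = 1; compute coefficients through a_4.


Write in Frobenius form y'' + (p(x)/x) y' + (q(x)/x^2) y = 0:
  p(x) = -1/6,  q(x) = 2x^2 + 3x + 1/3.
Indicial equation: r(r-1) + (-1/6) r + (1/3) = 0 -> roots r_1 = 2/3, r_2 = 1/2.
Take r = r_1 = 2/3. Let y(x) = x^r sum_{n>=0} a_n x^n with a_0 = 1.
Substitute y = x^r sum a_n x^n and match x^{r+n}. The recurrence is
  D(n) a_n + 3 a_{n-1} + 2 a_{n-2} = 0,  where D(n) = (r+n)(r+n-1) + (-1/6)(r+n) + (1/3).
  a_n = [-3 a_{n-1} - 2 a_{n-2}] / D(n).
Since the indicial polynomial factors as (r - r_1)(r - r_2), D(n) = (r_1 + n - r_1)(r_1 + n - r_2) = n(n + 1/6).
Evaluating step by step (a_0 = 1):
  n = 1: D(1) = 1(1 + 1/6) = 7/6; numerator = -3(1) = -3; a_1 = (-3)/(7/6) = -18/7
  n = 2: D(2) = 2(2 + 1/6) = 13/3; numerator = -3(-18/7) - 2(1) = 40/7; a_2 = (40/7)/(13/3) = 120/91
  n = 3: D(3) = 3(3 + 1/6) = 19/2; numerator = -3(120/91) - 2(-18/7) = 108/91; a_3 = (108/91)/(19/2) = 216/1729
  n = 4: D(4) = 4(4 + 1/6) = 50/3; numerator = -3(216/1729) - 2(120/91) = -744/247; a_4 = (-744/247)/(50/3) = -1116/6175

r = 2/3; a_0 = 1; a_1 = -18/7; a_2 = 120/91; a_3 = 216/1729; a_4 = -1116/6175


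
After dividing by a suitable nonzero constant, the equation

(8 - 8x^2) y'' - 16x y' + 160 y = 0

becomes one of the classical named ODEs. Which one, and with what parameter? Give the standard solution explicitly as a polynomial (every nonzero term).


All three coefficients share the factor 8; dividing through by 8 gives  (1 - x^2) y'' - 2x y' + 20 y = 0.
This matches the Legendre equation (1 - x^2) y'' - 2x y' + n(n+1) y = 0 (note the -2x y' term) with n(n+1) = 20, so n = 4; the polynomial solution is P_4(x).
With y = sum_k a_k x^k, matching x^k gives (k+2)(k+1) a_{k+2} = [k(k+1) - n(n+1)] a_k = (k - 4)(k + 5) a_k. The right side vanishes at k = 4, so the series with the parity of 4 terminates at degree 4.
Standard normalization (P_n(1) = 1): leading coefficient (2n)!/(2^n (n!)^2) = 40320/(16*576) = 35/8, so a_4 = 35/8. Work downward with a_k = (k+1)(k+2) a_{k+2} / ((k - 4)(k + 5)):
  a_2 = (3)(4)(35/8) / ((2 - 4)(2 + 5)) = (105/2)/(-14) = -15/4
  a_0 = (1)(2)(-15/4) / ((0 - 4)(0 + 5)) = (-15/2)/(-20) = 3/8
Hence P_4(x) = 35 x^4/8 - 15 x^2/4 + 3/8.

P_4(x); series = 35 x^4/8 - 15 x^2/4 + 3/8


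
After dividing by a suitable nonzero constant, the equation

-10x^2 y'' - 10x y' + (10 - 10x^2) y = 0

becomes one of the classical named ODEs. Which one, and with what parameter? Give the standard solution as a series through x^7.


All three coefficients share the factor -10; dividing through by -10 gives  x^2 y'' + x y' + (x^2 - 1) y = 0.
This matches the Bessel equation x^2 y'' + x y' + (x^2 - nu^2) y = 0 with nu^2 = 1, so nu = 1; the solution bounded at x = 0 is J_1(x).
Frobenius at x = 0: indicial roots ±nu; for r = nu the recurrence k(k + 2nu) c_k = -c_{k-2} gives the standard series J_nu(x) = sum_{k>=0} (-1)^k / (k! (k+nu)!) (x/2)^(2k+nu). Evaluate the first 4 terms:
  k = 0: (-1)^0 / (0! * 1! * 2^1) x^1 = 1/(1*1*2) x^1 = (1/2) x^1
  k = 1: (-1)^1 / (1! * 2! * 2^3) x^3 = -1/(1*2*8) x^3 = (-1/16) x^3
  k = 2: (-1)^2 / (2! * 3! * 2^5) x^5 = 1/(2*6*32) x^5 = (1/384) x^5
  k = 3: (-1)^3 / (3! * 4! * 2^7) x^7 = -1/(6*24*128) x^7 = (-1/18432) x^7
Hence J_1(x) = -x^7/18432 + x^5/384 - x^3/16 + x/2 + ....

J_1(x); series = -x^7/18432 + x^5/384 - x^3/16 + x/2


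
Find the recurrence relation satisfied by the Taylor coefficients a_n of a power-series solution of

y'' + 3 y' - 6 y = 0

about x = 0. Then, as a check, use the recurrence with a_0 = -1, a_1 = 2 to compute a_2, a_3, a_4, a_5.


Substitute y = sum_n a_n x^n.
y''(x) has coefficient (n+2)(n+1) a_{n+2} at x^n;
3 y'(x) has coefficient 3 (n+1) a_{n+1} at x^n;
-6 y(x) has coefficient -6 a_n at x^n.
Matching x^n: (n+2)(n+1) a_{n+2} + 3 (n+1) a_{n+1} - 6 a_n = 0.
Thus a_{n+2} = [-3 (n+1) a_{n+1} + 6 a_n] / ((n+1)(n+2)).

Check with a_0 = -1, a_1 = 2 (apply the recurrence for n = 0, 1, 2, 3): a_0 = -1, a_1 = 2, a_2 = -6, a_3 = 8, a_4 = -9, a_5 = 39/5.

a_(n+2) = [-3 (n+1) a_(n+1) + 6 a_n] / ((n+1)(n+2)); check: a_0 = -1, a_1 = 2, a_2 = -6, a_3 = 8, a_4 = -9, a_5 = 39/5


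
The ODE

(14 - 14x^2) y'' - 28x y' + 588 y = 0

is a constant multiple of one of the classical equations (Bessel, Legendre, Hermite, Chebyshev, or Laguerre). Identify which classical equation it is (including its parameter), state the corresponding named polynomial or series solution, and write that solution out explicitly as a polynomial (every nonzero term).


All three coefficients share the factor 14; dividing through by 14 gives  (1 - x^2) y'' - 2x y' + 42 y = 0.
This matches the Legendre equation (1 - x^2) y'' - 2x y' + n(n+1) y = 0 (note the -2x y' term) with n(n+1) = 42, so n = 6; the polynomial solution is P_6(x).
With y = sum_k a_k x^k, matching x^k gives (k+2)(k+1) a_{k+2} = [k(k+1) - n(n+1)] a_k = (k - 6)(k + 7) a_k. The right side vanishes at k = 6, so the series with the parity of 6 terminates at degree 6.
Standard normalization (P_n(1) = 1): leading coefficient (2n)!/(2^n (n!)^2) = 479001600/(64*518400) = 231/16, so a_6 = 231/16. Work downward with a_k = (k+1)(k+2) a_{k+2} / ((k - 6)(k + 7)):
  a_4 = (5)(6)(231/16) / ((4 - 6)(4 + 7)) = (3465/8)/(-22) = -315/16
  a_2 = (3)(4)(-315/16) / ((2 - 6)(2 + 7)) = (-945/4)/(-36) = 105/16
  a_0 = (1)(2)(105/16) / ((0 - 6)(0 + 7)) = (105/8)/(-42) = -5/16
Hence P_6(x) = 231 x^6/16 - 315 x^4/16 + 105 x^2/16 - 5/16.

P_6(x); series = 231 x^6/16 - 315 x^4/16 + 105 x^2/16 - 5/16


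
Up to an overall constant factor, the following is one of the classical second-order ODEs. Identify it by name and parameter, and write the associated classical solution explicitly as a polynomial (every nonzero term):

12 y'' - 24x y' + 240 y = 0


All three coefficients share the factor 12; dividing through by 12 gives  y'' - 2x y' + 20 y = 0.
This matches the Hermite equation y'' - 2x y' + 2n y = 0 with 2n = 20, so n = 10; the polynomial solution is H_10(x).
With y = sum_k a_k x^k, matching x^k gives (k+2)(k+1) a_{k+2} = 2(k - n) a_k = 2(k - 10) a_k. The right side vanishes at k = 10, so the series with the parity of 10 terminates at degree 10.
Standard normalization: leading coefficient of H_n is 2^n, so a_10 = 2^10 = 1024. Work downward with a_k = (k+1)(k+2) a_{k+2} / (2(k - n)):
  a_8 = (9)(10)(1024) / (2(8 - 10)) = 92160/(-4) = -23040
  a_6 = (7)(8)(-23040) / (2(6 - 10)) = -1290240/(-8) = 161280
  a_4 = (5)(6)(161280) / (2(4 - 10)) = 4838400/(-12) = -403200
  a_2 = (3)(4)(-403200) / (2(2 - 10)) = -4838400/(-16) = 302400
  a_0 = (1)(2)(302400) / (2(0 - 10)) = 604800/(-20) = -30240
Hence H_10(x) = 1024 x^10 - 23040 x^8 + 161280 x^6 - 403200 x^4 + 302400 x^2 - 30240.

H_10(x); series = 1024 x^10 - 23040 x^8 + 161280 x^6 - 403200 x^4 + 302400 x^2 - 30240


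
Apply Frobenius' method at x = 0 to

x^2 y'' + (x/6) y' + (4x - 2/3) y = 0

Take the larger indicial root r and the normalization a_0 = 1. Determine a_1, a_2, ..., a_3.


Write in Frobenius form y'' + (p(x)/x) y' + (q(x)/x^2) y = 0:
  p(x) = 1/6,  q(x) = 4x - 2/3.
Indicial equation: r(r-1) + (1/6) r + (-2/3) = 0 -> roots r_1 = 4/3, r_2 = -1/2.
Take r = r_1 = 4/3. Let y(x) = x^r sum_{n>=0} a_n x^n with a_0 = 1.
Substitute y = x^r sum a_n x^n and match x^{r+n}. The recurrence is
  D(n) a_n + 4 a_{n-1} = 0,  where D(n) = (r+n)(r+n-1) + (1/6)(r+n) + (-2/3).
  a_n = -4 / D(n) * a_{n-1}.
Since the indicial polynomial factors as (r - r_1)(r - r_2), D(n) = (r_1 + n - r_1)(r_1 + n - r_2) = n(n + 11/6).
Evaluating step by step (a_0 = 1):
  n = 1: D(1) = 1(1 + 11/6) = 17/6; numerator = -4(1) = -4; a_1 = (-4)/(17/6) = -24/17
  n = 2: D(2) = 2(2 + 11/6) = 23/3; numerator = -4(-24/17) = 96/17; a_2 = (96/17)/(23/3) = 288/391
  n = 3: D(3) = 3(3 + 11/6) = 29/2; numerator = -4(288/391) = -1152/391; a_3 = (-1152/391)/(29/2) = -2304/11339

r = 4/3; a_0 = 1; a_1 = -24/17; a_2 = 288/391; a_3 = -2304/11339


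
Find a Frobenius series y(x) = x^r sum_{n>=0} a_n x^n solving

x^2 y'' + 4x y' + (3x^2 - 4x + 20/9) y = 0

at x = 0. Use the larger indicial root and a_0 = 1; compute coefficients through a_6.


Write in Frobenius form y'' + (p(x)/x) y' + (q(x)/x^2) y = 0:
  p(x) = 4,  q(x) = 3x^2 - 4x + 20/9.
Indicial equation: r(r-1) + (4) r + (20/9) = 0 -> roots r_1 = -4/3, r_2 = -5/3.
Take r = r_1 = -4/3. Let y(x) = x^r sum_{n>=0} a_n x^n with a_0 = 1.
Substitute y = x^r sum a_n x^n and match x^{r+n}. The recurrence is
  D(n) a_n - 4 a_{n-1} + 3 a_{n-2} = 0,  where D(n) = (r+n)(r+n-1) + (4)(r+n) + (20/9).
  a_n = [4 a_{n-1} - 3 a_{n-2}] / D(n).
Since the indicial polynomial factors as (r - r_1)(r - r_2), D(n) = (r_1 + n - r_1)(r_1 + n - r_2) = n(n + 1/3).
Evaluating step by step (a_0 = 1):
  n = 1: D(1) = 1(1 + 1/3) = 4/3; numerator = 4(1) = 4; a_1 = (4)/(4/3) = 3
  n = 2: D(2) = 2(2 + 1/3) = 14/3; numerator = 4(3) - 3(1) = 9; a_2 = (9)/(14/3) = 27/14
  n = 3: D(3) = 3(3 + 1/3) = 10; numerator = 4(27/14) - 3(3) = -9/7; a_3 = (-9/7)/(10) = -9/70
  n = 4: D(4) = 4(4 + 1/3) = 52/3; numerator = 4(-9/70) - 3(27/14) = -63/10; a_4 = (-63/10)/(52/3) = -189/520
  n = 5: D(5) = 5(5 + 1/3) = 80/3; numerator = 4(-189/520) - 3(-9/70) = -486/455; a_5 = (-486/455)/(80/3) = -729/18200
  n = 6: D(6) = 6(6 + 1/3) = 38; numerator = 4(-729/18200) - 3(-189/520) = 16929/18200; a_6 = (16929/18200)/(38) = 891/36400

r = -4/3; a_0 = 1; a_1 = 3; a_2 = 27/14; a_3 = -9/70; a_4 = -189/520; a_5 = -729/18200; a_6 = 891/36400


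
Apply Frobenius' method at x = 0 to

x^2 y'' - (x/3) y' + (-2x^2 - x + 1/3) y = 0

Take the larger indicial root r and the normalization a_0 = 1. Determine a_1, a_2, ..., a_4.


Write in Frobenius form y'' + (p(x)/x) y' + (q(x)/x^2) y = 0:
  p(x) = -1/3,  q(x) = -2x^2 - x + 1/3.
Indicial equation: r(r-1) + (-1/3) r + (1/3) = 0 -> roots r_1 = 1, r_2 = 1/3.
Take r = r_1 = 1. Let y(x) = x^r sum_{n>=0} a_n x^n with a_0 = 1.
Substitute y = x^r sum a_n x^n and match x^{r+n}. The recurrence is
  D(n) a_n - 1 a_{n-1} - 2 a_{n-2} = 0,  where D(n) = (r+n)(r+n-1) + (-1/3)(r+n) + (1/3).
  a_n = [1 a_{n-1} + 2 a_{n-2}] / D(n).
Since the indicial polynomial factors as (r - r_1)(r - r_2), D(n) = (r_1 + n - r_1)(r_1 + n - r_2) = n(n + 2/3).
Evaluating step by step (a_0 = 1):
  n = 1: D(1) = 1(1 + 2/3) = 5/3; numerator = 1(1) = 1; a_1 = (1)/(5/3) = 3/5
  n = 2: D(2) = 2(2 + 2/3) = 16/3; numerator = 1(3/5) + 2(1) = 13/5; a_2 = (13/5)/(16/3) = 39/80
  n = 3: D(3) = 3(3 + 2/3) = 11; numerator = 1(39/80) + 2(3/5) = 27/16; a_3 = (27/16)/(11) = 27/176
  n = 4: D(4) = 4(4 + 2/3) = 56/3; numerator = 1(27/176) + 2(39/80) = 993/880; a_4 = (993/880)/(56/3) = 2979/49280

r = 1; a_0 = 1; a_1 = 3/5; a_2 = 39/80; a_3 = 27/176; a_4 = 2979/49280


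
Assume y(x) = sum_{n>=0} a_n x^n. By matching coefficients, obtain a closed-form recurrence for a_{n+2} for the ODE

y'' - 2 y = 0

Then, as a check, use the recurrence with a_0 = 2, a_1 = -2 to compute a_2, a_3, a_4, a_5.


Substitute y = sum_n a_n x^n into y'' + (const) y = 0.
y''(x) = sum_{n>=0} (n+2)(n+1) a_{n+2} x^n.
The ODE becomes sum_n [(n+2)(n+1) a_{n+2} - 2 a_n] x^n = 0.
Setting each coefficient to zero gives the recurrence:
  (n+2)(n+1) a_{n+2} - 2 a_n = 0,
  a_{n+2} = 2 / ((n+1)(n+2)) a_n.

Check with a_0 = 2, a_1 = -2 (apply the recurrence for n = 0, 1, 2, 3): a_0 = 2, a_1 = -2, a_2 = 2, a_3 = -2/3, a_4 = 1/3, a_5 = -1/15.

a_{n+2} = 2/((n+1)(n+2)) * a_n; check: a_0 = 2, a_1 = -2, a_2 = 2, a_3 = -2/3, a_4 = 1/3, a_5 = -1/15


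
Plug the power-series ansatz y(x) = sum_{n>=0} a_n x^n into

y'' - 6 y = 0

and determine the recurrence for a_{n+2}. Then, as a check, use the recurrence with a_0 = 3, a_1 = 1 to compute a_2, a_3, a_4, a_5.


Substitute y = sum_n a_n x^n into y'' + (const) y = 0.
y''(x) = sum_{n>=0} (n+2)(n+1) a_{n+2} x^n.
The ODE becomes sum_n [(n+2)(n+1) a_{n+2} - 6 a_n] x^n = 0.
Setting each coefficient to zero gives the recurrence:
  (n+2)(n+1) a_{n+2} - 6 a_n = 0,
  a_{n+2} = 6 / ((n+1)(n+2)) a_n.

Check with a_0 = 3, a_1 = 1 (apply the recurrence for n = 0, 1, 2, 3): a_0 = 3, a_1 = 1, a_2 = 9, a_3 = 1, a_4 = 9/2, a_5 = 3/10.

a_{n+2} = 6/((n+1)(n+2)) * a_n; check: a_0 = 3, a_1 = 1, a_2 = 9, a_3 = 1, a_4 = 9/2, a_5 = 3/10


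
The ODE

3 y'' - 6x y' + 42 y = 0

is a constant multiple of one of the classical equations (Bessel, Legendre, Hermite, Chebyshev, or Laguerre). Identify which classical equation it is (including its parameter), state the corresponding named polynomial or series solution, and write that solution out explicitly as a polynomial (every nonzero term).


All three coefficients share the factor 3; dividing through by 3 gives  y'' - 2x y' + 14 y = 0.
This matches the Hermite equation y'' - 2x y' + 2n y = 0 with 2n = 14, so n = 7; the polynomial solution is H_7(x).
With y = sum_k a_k x^k, matching x^k gives (k+2)(k+1) a_{k+2} = 2(k - n) a_k = 2(k - 7) a_k. The right side vanishes at k = 7, so the series with the parity of 7 terminates at degree 7.
Standard normalization: leading coefficient of H_n is 2^n, so a_7 = 2^7 = 128. Work downward with a_k = (k+1)(k+2) a_{k+2} / (2(k - n)):
  a_5 = (6)(7)(128) / (2(5 - 7)) = 5376/(-4) = -1344
  a_3 = (4)(5)(-1344) / (2(3 - 7)) = -26880/(-8) = 3360
  a_1 = (2)(3)(3360) / (2(1 - 7)) = 20160/(-12) = -1680
Hence H_7(x) = 128 x^7 - 1344 x^5 + 3360 x^3 - 1680 x.

H_7(x); series = 128 x^7 - 1344 x^5 + 3360 x^3 - 1680 x


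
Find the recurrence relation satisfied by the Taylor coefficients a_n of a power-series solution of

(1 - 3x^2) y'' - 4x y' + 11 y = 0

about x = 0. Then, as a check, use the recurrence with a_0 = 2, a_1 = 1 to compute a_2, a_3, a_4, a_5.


Substitute y = sum_n a_n x^n.
(1 - 3 x^2) y'' contributes (n+2)(n+1) a_{n+2} - 3 n(n-1) a_n at x^n.
-4 x y'(x) contributes -4 n a_n at x^n.
11 y(x) contributes 11 a_n at x^n.
Matching x^n: (n+2)(n+1) a_{n+2} + (-3 n(n-1) - 4 n + 11) a_n = 0.
Thus a_{n+2} = (3 n(n-1) + 4 n - 11) / ((n+1)(n+2)) * a_n.

Check with a_0 = 2, a_1 = 1 (apply the recurrence for n = 0, 1, 2, 3): a_0 = 2, a_1 = 1, a_2 = -11, a_3 = -7/6, a_4 = -11/4, a_5 = -133/120.

a_(n+2) = (3 n(n-1) + 4 n - 11) / ((n+1)(n+2)) * a_n; check: a_0 = 2, a_1 = 1, a_2 = -11, a_3 = -7/6, a_4 = -11/4, a_5 = -133/120


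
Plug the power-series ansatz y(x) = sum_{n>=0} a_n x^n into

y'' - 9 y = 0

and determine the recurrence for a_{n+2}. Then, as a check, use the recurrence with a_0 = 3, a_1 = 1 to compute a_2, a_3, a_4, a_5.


Substitute y = sum_n a_n x^n into y'' + (const) y = 0.
y''(x) = sum_{n>=0} (n+2)(n+1) a_{n+2} x^n.
The ODE becomes sum_n [(n+2)(n+1) a_{n+2} - 9 a_n] x^n = 0.
Setting each coefficient to zero gives the recurrence:
  (n+2)(n+1) a_{n+2} - 9 a_n = 0,
  a_{n+2} = 9 / ((n+1)(n+2)) a_n.

Check with a_0 = 3, a_1 = 1 (apply the recurrence for n = 0, 1, 2, 3): a_0 = 3, a_1 = 1, a_2 = 27/2, a_3 = 3/2, a_4 = 81/8, a_5 = 27/40.

a_{n+2} = 9/((n+1)(n+2)) * a_n; check: a_0 = 3, a_1 = 1, a_2 = 27/2, a_3 = 3/2, a_4 = 81/8, a_5 = 27/40


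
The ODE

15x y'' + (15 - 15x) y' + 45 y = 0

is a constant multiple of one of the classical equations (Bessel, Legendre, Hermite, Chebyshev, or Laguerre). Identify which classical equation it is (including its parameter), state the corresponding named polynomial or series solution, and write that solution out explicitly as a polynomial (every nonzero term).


All three coefficients share the factor 15; dividing through by 15 gives  x y'' + (1 - x) y' + 3 y = 0.
This matches the Laguerre equation x y'' + (1 - x) y' + n y = 0 with n = 3; the polynomial solution is L_3(x).
With y = sum_k a_k x^k, matching x^k gives (k+1)k a_{k+1} + (k+1) a_{k+1} - k a_k + n a_k = 0, i.e. (k+1)^2 a_{k+1} = (k - n) a_k = (k - 3) a_k. The right side vanishes at k = 3, so the series terminates at degree 3.
Standard normalization L_n(0) = 1 gives a_0 = 1. Work upward with a_{k+1} = (k - 3) a_k / (k+1)^2:
  a_1 = (0 - 3)(1) / 1^2 = -3/1 = -3
  a_2 = (1 - 3)(-3) / 2^2 = 6/4 = 3/2
  a_3 = (2 - 3)(3/2) / 3^2 = (-3/2)/9 = -1/6
Hence L_3(x) = -x^3/6 + 3 x^2/2 - 3 x + 1.

L_3(x); series = -x^3/6 + 3 x^2/2 - 3 x + 1


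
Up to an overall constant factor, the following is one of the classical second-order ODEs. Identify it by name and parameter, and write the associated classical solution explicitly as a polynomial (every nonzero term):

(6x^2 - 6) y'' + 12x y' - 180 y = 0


All three coefficients share the factor -6; dividing through by -6 gives  (1 - x^2) y'' - 2x y' + 30 y = 0.
This matches the Legendre equation (1 - x^2) y'' - 2x y' + n(n+1) y = 0 (note the -2x y' term) with n(n+1) = 30, so n = 5; the polynomial solution is P_5(x).
With y = sum_k a_k x^k, matching x^k gives (k+2)(k+1) a_{k+2} = [k(k+1) - n(n+1)] a_k = (k - 5)(k + 6) a_k. The right side vanishes at k = 5, so the series with the parity of 5 terminates at degree 5.
Standard normalization (P_n(1) = 1): leading coefficient (2n)!/(2^n (n!)^2) = 3628800/(32*14400) = 63/8, so a_5 = 63/8. Work downward with a_k = (k+1)(k+2) a_{k+2} / ((k - 5)(k + 6)):
  a_3 = (4)(5)(63/8) / ((3 - 5)(3 + 6)) = (315/2)/(-18) = -35/4
  a_1 = (2)(3)(-35/4) / ((1 - 5)(1 + 6)) = (-105/2)/(-28) = 15/8
Hence P_5(x) = 63 x^5/8 - 35 x^3/4 + 15 x/8.

P_5(x); series = 63 x^5/8 - 35 x^3/4 + 15 x/8


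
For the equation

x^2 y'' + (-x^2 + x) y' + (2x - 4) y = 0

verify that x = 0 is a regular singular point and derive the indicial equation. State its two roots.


Divide by x^2 to reach normal form y'' + P_1(x) y' + P_2(x) y = 0 with P_1(x) = -1 + 1/x and P_2(x) = 2/x - 4/x^2.
x = 0 is a singular point because the y'-coefficient -1 + 1/x has a pole at x = 0 and the y-coefficient 2/x - 4/x^2 has a pole at x = 0.
It is a regular singular point because x P_1(x) = p(x) = 1 - x and x^2 P_2(x) = q(x) = 2x - 4 are polynomials, hence analytic at x = 0.
p(0) = 1,  q(0) = -4.
Indicial equation: r(r-1) + p(0) r + q(0) = 0, i.e. r^2 + (p(0) - 1) r + q(0) = 0, i.e. r^2 - 4 = 0.
Discriminant: (0)^2 - 4(-4) = 16, so r = (0 ± 4)/2.
Solving: r_1 = 2, r_2 = -2.

indicial: r^2 - 4 = 0; roots r_1 = 2, r_2 = -2
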